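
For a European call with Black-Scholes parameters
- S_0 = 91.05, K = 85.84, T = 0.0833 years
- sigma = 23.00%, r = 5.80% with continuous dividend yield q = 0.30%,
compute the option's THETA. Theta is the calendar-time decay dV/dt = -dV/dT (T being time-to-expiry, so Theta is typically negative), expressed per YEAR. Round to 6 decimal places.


d1 = 0.9898540611; d2 = 0.9234720605
phi(d1) = 0.2444256603; exp(-qT) = 0.9997501312; exp(-rT) = 0.9951802524
Theta = -S*exp(-qT)*phi(d1)*sigma/(2*sqrt(T)) - r*K*exp(-rT)*N(d2) + q*S*exp(-qT)*N(d1)
N(d1) = 0.8388772719; N(d2) = 0.8221193730; sqrt(T) = 0.2886173938
Term 1 = -91.0500 * 0.9997501312 * 0.2444256603 * 0.2300 / (2 * 0.2886173938) = -8.8653024500
Term 2 = -0.0580 * 85.8400 * 0.9951802524 * 0.8221193730 = -4.0733744454
Term 3 = 0.0030 * 91.0500 * 0.9997501312 * 0.8388772719 = 0.2290820721
Theta = -8.8653024500 + (-4.0733744454) + (0.2290820721) = -12.709595

Answer: Theta = -12.709595


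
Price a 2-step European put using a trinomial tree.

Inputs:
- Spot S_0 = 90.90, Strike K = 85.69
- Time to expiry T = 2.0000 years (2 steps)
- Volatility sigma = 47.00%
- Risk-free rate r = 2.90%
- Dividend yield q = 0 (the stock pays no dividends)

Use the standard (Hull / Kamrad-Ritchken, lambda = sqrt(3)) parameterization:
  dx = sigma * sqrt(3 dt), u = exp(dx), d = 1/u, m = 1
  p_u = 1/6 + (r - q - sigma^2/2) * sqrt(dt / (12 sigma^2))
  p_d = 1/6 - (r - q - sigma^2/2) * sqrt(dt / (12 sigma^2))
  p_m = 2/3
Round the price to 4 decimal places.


Answer: Price = V(0,0) = 15.3888

Derivation:
dt = T/N = 1.000000; dx = sigma*sqrt(3*dt) = 0.814064
u = exp(dx) = 2.257062; d = 1/u = 0.443054
p_u = 0.116640, p_m = 0.666667, p_d = 0.216693
Discount per step: exp(-r*dt) = 0.971416
Stock lattice S(k, j) with j the centered position index:
  k=0: S(0,+0) = 90.9000
  k=1: S(1,-1) = 40.2736; S(1,+0) = 90.9000; S(1,+1) = 205.1669
  k=2: S(2,-2) = 17.8434; S(2,-1) = 40.2736; S(2,+0) = 90.9000; S(2,+1) = 205.1669; S(2,+2) = 463.0744
Terminal payoffs V(N, j) = max(K - S_T, 0):
  V(2,-2) = 67.846626; V(2,-1) = 45.416402; V(2,+0) = 0.000000; V(2,+1) = 0.000000; V(2,+2) = 0.000000
Backward induction: V(k, j) = exp(-r*dt) * [p_u * V(k+1, j+1) + p_m * V(k+1, j) + p_d * V(k+1, j-1)]
  V(1,-1) = exp(-r*dt) * [p_u*0.000000 + p_m*45.416402 + p_d*67.846626] = 43.693847
  V(1,+0) = exp(-r*dt) * [p_u*0.000000 + p_m*0.000000 + p_d*45.416402] = 9.560134
  V(1,+1) = exp(-r*dt) * [p_u*0.000000 + p_m*0.000000 + p_d*0.000000] = 0.000000
  V(0,+0) = exp(-r*dt) * [p_u*0.000000 + p_m*9.560134 + p_d*43.693847] = 15.388784


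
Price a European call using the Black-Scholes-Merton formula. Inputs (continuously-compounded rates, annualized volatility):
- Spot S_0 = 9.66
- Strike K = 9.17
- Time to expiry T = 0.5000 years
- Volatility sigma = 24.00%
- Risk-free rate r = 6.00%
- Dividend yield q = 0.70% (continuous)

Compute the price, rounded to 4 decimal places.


d1 = (ln(S/K) + (r - q + 0.5*sigma^2) * T) / (sigma * sqrt(T)) = 0.54775062
d2 = d1 - sigma * sqrt(T) = 0.37804499
exp(-rT) = 0.97044553; exp(-qT) = 0.99650612
C = S_0 * exp(-qT) * N(d1) - K * exp(-rT) * N(d2)
N(d1) = 0.70806842; N(d2) = 0.64730141
C = 9.6600 * 0.99650612 * 0.70806842 - 9.1700 * 0.97044553 * 0.64730141 = 1.0557

Answer: Price = 1.0557


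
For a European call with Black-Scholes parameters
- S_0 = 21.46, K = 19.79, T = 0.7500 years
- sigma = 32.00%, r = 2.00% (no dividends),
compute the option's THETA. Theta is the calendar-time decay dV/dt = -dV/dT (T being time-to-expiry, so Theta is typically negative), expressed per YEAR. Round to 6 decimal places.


Answer: Theta = -1.633255

Derivation:
d1 = 0.4850246634; d2 = 0.2078965342
phi(d1) = 0.3546715975; exp(-qT) = 1.0000000000; exp(-rT) = 0.9851119396
Theta = -S*exp(-qT)*phi(d1)*sigma/(2*sqrt(T)) - r*K*exp(-rT)*N(d2) + q*S*exp(-qT)*N(d1)
N(d1) = 0.6861705747; N(d2) = 0.5823451223; sqrt(T) = 0.8660254038
Term 1 = -21.4600 * 1.0000000000 * 0.3546715975 * 0.3200 / (2 * 0.8660254038) = -1.4061947742
Term 2 = -0.0200 * 19.7900 * 0.9851119396 * 0.5823451223 = -0.2270606176
Term 3 = 0 (no dividend yield, q = 0)
Theta = -1.4061947742 + (-0.2270606176) + (0.0000000000) = -1.633255


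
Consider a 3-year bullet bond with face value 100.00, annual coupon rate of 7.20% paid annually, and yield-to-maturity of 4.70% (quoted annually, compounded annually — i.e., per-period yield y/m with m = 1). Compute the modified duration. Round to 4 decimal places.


Answer: Modified duration = 2.6837

Derivation:
Coupon per period c = face * coupon_rate / m = 7.200000
Periods per year m = 1; per-period yield y/m = 0.047000
Number of cashflows N = 3
Cashflows (t years, CF_t, discount factor 1/(1+y/m)^(m*t), PV):
  t = 1.0000: CF_t = 7.200000, DF = 0.955110, PV = 6.876791
  t = 2.0000: CF_t = 7.200000, DF = 0.912235, PV = 6.568091
  t = 3.0000: CF_t = 107.200000, DF = 0.871284, PV = 93.401691
Price P = sum_t PV_t = 106.846573
First compute Macaulay numerator sum_t t * PV_t:
  t * PV_t at t = 1.0000: 6.876791
  t * PV_t at t = 2.0000: 13.136181
  t * PV_t at t = 3.0000: 280.205074
Macaulay duration D = 300.218046 / 106.846573 = 2.809805
Modified duration = D / (1 + y/m) = 2.809805 / (1 + 0.047000) = 2.683673


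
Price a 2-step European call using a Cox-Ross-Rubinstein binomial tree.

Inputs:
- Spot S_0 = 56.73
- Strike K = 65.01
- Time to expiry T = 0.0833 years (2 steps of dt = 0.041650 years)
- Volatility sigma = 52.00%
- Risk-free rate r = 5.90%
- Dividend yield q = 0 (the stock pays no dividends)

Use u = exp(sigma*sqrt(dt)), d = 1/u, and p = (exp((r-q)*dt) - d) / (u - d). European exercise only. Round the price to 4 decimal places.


Answer: Price = V(0,0) = 1.2020

Derivation:
dt = T/N = 0.041650
u = exp(sigma*sqrt(dt)) = 1.111959; d = 1/u = 0.899314
p = (exp((r-q)*dt) - d) / (u - d) = 0.485064
Discount per step: exp(-r*dt) = 0.997546
Stock lattice S(k, i) with i counting down-moves:
  k=0: S(0,0) = 56.7300
  k=1: S(1,0) = 63.0814; S(1,1) = 51.0181
  k=2: S(2,0) = 70.1440; S(2,1) = 56.7300; S(2,2) = 45.8812
Terminal payoffs V(N, i) = max(S_T - K, 0):
  V(2,0) = 5.133968; V(2,1) = 0.000000; V(2,2) = 0.000000
Backward induction: V(k, i) = exp(-r*dt) * [p * V(k+1, i) + (1-p) * V(k+1, i+1)].
  V(1,0) = exp(-r*dt) * [p*5.133968 + (1-p)*0.000000] = 2.484193
  V(1,1) = exp(-r*dt) * [p*0.000000 + (1-p)*0.000000] = 0.000000
  V(0,0) = exp(-r*dt) * [p*2.484193 + (1-p)*0.000000] = 1.202036


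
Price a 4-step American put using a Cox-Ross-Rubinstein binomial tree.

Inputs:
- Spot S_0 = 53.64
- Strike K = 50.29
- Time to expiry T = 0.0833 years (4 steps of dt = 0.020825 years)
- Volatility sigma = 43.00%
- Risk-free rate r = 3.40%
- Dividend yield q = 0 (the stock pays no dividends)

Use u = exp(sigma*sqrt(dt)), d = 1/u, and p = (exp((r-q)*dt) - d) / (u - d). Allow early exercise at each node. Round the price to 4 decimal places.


dt = T/N = 0.020825
u = exp(sigma*sqrt(dt)) = 1.064018; d = 1/u = 0.939833
p = (exp((r-q)*dt) - d) / (u - d) = 0.490195
Discount per step: exp(-r*dt) = 0.999292
Stock lattice S(k, i) with i counting down-moves:
  k=0: S(0,0) = 53.6400
  k=1: S(1,0) = 57.0740; S(1,1) = 50.4127
  k=2: S(2,0) = 60.7277; S(2,1) = 53.6400; S(2,2) = 47.3795
  k=3: S(3,0) = 64.6154; S(3,1) = 57.0740; S(3,2) = 50.4127; S(3,3) = 44.5288
  k=4: S(4,0) = 68.7520; S(4,1) = 60.7277; S(4,2) = 53.6400; S(4,3) = 47.3795; S(4,4) = 41.8497
Terminal payoffs V(N, i) = max(K - S_T, 0):
  V(4,0) = 0.000000; V(4,1) = 0.000000; V(4,2) = 0.000000; V(4,3) = 2.910503; V(4,4) = 8.440322
Backward induction: V(k, i) = exp(-r*dt) * [p * V(k+1, i) + (1-p) * V(k+1, i+1)]; then take max(V_cont, immediate exercise) for American.
  V(3,0) = exp(-r*dt) * [p*0.000000 + (1-p)*0.000000] = 0.000000; exercise = 0.000000; V(3,0) = max -> 0.000000
  V(3,1) = exp(-r*dt) * [p*0.000000 + (1-p)*0.000000] = 0.000000; exercise = 0.000000; V(3,1) = max -> 0.000000
  V(3,2) = exp(-r*dt) * [p*0.000000 + (1-p)*2.910503] = 1.482738; exercise = 0.000000; V(3,2) = max -> 1.482738
  V(3,3) = exp(-r*dt) * [p*2.910503 + (1-p)*8.440322] = 5.725575; exercise = 5.761170; V(3,3) = max -> 5.761170
  V(2,0) = exp(-r*dt) * [p*0.000000 + (1-p)*0.000000] = 0.000000; exercise = 0.000000; V(2,0) = max -> 0.000000
  V(2,1) = exp(-r*dt) * [p*0.000000 + (1-p)*1.482738] = 0.755372; exercise = 0.000000; V(2,1) = max -> 0.755372
  V(2,2) = exp(-r*dt) * [p*1.482738 + (1-p)*5.761170] = 3.661309; exercise = 2.910503; V(2,2) = max -> 3.661309
  V(1,0) = exp(-r*dt) * [p*0.000000 + (1-p)*0.755372] = 0.384819; exercise = 0.000000; V(1,0) = max -> 0.384819
  V(1,1) = exp(-r*dt) * [p*0.755372 + (1-p)*3.661309] = 2.235249; exercise = 0.000000; V(1,1) = max -> 2.235249
  V(0,0) = exp(-r*dt) * [p*0.384819 + (1-p)*2.235249] = 1.327237; exercise = 0.000000; V(0,0) = max -> 1.327237

Answer: Price = V(0,0) = 1.3272


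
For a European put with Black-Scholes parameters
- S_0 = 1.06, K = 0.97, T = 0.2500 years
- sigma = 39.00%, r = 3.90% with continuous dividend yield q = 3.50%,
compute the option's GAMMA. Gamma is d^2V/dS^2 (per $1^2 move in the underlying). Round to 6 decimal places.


Answer: Gamma = 1.637736

Derivation:
d1 = 0.5576441826; d2 = 0.3626441826
phi(d1) = 0.3414950652; exp(-qT) = 0.9912881698; exp(-rT) = 0.9902973771
Gamma = exp(-qT) * phi(d1) / (S * sigma * sqrt(T)) = 0.9912881698 * 0.3414950652 / (1.0600 * 0.3900 * 0.5000000000) = 1.637736


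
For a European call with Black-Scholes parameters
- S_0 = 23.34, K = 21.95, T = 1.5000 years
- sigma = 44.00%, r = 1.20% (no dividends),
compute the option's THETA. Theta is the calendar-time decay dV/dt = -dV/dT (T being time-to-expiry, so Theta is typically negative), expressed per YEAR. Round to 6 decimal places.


d1 = 0.4167871511; d2 = -0.1221005923
phi(d1) = 0.3657540018; exp(-qT) = 1.0000000000; exp(-rT) = 0.9821610324
Theta = -S*exp(-qT)*phi(d1)*sigma/(2*sqrt(T)) - r*K*exp(-rT)*N(d2) + q*S*exp(-qT)*N(d1)
N(d1) = 0.6615829493; N(d2) = 0.4514096764; sqrt(T) = 1.2247448714
Term 1 = -23.3400 * 1.0000000000 * 0.3657540018 * 0.4400 / (2 * 1.2247448714) = -1.5334407127
Term 2 = -0.0120 * 21.9500 * 0.9821610324 * 0.4514096764 = -0.1167802322
Term 3 = 0 (no dividend yield, q = 0)
Theta = -1.5334407127 + (-0.1167802322) + (0.0000000000) = -1.650221

Answer: Theta = -1.650221


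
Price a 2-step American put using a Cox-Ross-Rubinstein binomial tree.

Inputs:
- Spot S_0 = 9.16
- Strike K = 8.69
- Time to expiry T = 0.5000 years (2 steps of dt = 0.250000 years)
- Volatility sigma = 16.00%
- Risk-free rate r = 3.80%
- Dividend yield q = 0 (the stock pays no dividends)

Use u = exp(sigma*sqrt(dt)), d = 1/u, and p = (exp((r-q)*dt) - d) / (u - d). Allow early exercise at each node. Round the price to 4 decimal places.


dt = T/N = 0.250000
u = exp(sigma*sqrt(dt)) = 1.083287; d = 1/u = 0.923116
p = (exp((r-q)*dt) - d) / (u - d) = 0.539605
Discount per step: exp(-r*dt) = 0.990545
Stock lattice S(k, i) with i counting down-moves:
  k=0: S(0,0) = 9.1600
  k=1: S(1,0) = 9.9229; S(1,1) = 8.4557
  k=2: S(2,0) = 10.7494; S(2,1) = 9.1600; S(2,2) = 7.8056
Terminal payoffs V(N, i) = max(K - S_T, 0):
  V(2,0) = 0.000000; V(2,1) = 0.000000; V(2,2) = 0.884363
Backward induction: V(k, i) = exp(-r*dt) * [p * V(k+1, i) + (1-p) * V(k+1, i+1)]; then take max(V_cont, immediate exercise) for American.
  V(1,0) = exp(-r*dt) * [p*0.000000 + (1-p)*0.000000] = 0.000000; exercise = 0.000000; V(1,0) = max -> 0.000000
  V(1,1) = exp(-r*dt) * [p*0.000000 + (1-p)*0.884363] = 0.403307; exercise = 0.234254; V(1,1) = max -> 0.403307
  V(0,0) = exp(-r*dt) * [p*0.000000 + (1-p)*0.403307] = 0.183925; exercise = 0.000000; V(0,0) = max -> 0.183925

Answer: Price = V(0,0) = 0.1839


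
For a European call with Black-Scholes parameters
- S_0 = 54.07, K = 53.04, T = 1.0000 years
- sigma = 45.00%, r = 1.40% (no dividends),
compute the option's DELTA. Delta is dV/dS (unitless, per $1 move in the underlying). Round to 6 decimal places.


d1 = 0.2988514611; d2 = -0.1511485389
phi(d1) = 0.3815189981; exp(-qT) = 1.0000000000; exp(-rT) = 0.9860975443
N(d1) = 0.6174733081
Delta = exp(-qT) * N(d1) = 1.0000000000 * 0.6174733081 = 0.617473

Answer: Delta = 0.617473


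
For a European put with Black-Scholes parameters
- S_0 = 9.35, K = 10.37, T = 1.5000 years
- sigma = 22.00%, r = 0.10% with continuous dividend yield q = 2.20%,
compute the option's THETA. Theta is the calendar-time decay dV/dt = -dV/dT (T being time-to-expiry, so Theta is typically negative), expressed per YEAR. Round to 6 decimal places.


d1 = -0.3664610307; d2 = -0.6359049024
phi(d1) = 0.3730341246; exp(-qT) = 0.9675385596; exp(-rT) = 0.9985011244
Theta = -S*exp(-qT)*phi(d1)*sigma/(2*sqrt(T)) + r*K*exp(-rT)*N(-d2) - q*S*exp(-qT)*N(-d1)
N(-d1) = 0.6429894569; N(-d2) = 0.7375807964; sqrt(T) = 1.2247448714
Term 1 = -9.3500 * 0.9675385596 * 0.3730341246 * 0.2200 / (2 * 1.2247448714) = -0.3030927240
Term 2 = 0.0010 * 10.3700 * 0.9985011244 * 0.7375807964 = 0.0076372484
Term 3 = -0.0220 * 9.3500 * 0.9675385596 * 0.6429894569 = -0.1279694860
Theta = -0.3030927240 + (0.0076372484) + (-0.1279694860) = -0.423425

Answer: Theta = -0.423425


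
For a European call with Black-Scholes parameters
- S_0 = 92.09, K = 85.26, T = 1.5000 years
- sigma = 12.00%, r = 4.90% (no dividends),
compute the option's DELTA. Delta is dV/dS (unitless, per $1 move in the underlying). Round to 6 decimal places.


Answer: Delta = 0.863881

Derivation:
d1 = 1.0979221888; d2 = 0.9509528043
phi(d1) = 0.2183501964; exp(-qT) = 1.0000000000; exp(-rT) = 0.9291361458
N(d1) = 0.8638807660
Delta = exp(-qT) * N(d1) = 1.0000000000 * 0.8638807660 = 0.863881


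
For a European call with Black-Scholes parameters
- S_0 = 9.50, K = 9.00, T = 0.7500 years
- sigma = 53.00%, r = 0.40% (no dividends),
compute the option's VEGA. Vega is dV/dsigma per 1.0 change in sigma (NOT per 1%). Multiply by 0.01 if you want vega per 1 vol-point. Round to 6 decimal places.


d1 = 0.3538279605; d2 = -0.1051655035
phi(d1) = 0.3747351962; exp(-qT) = 1.0000000000; exp(-rT) = 0.9970044955
Vega = S * exp(-qT) * phi(d1) * sqrt(T) = 9.5000 * 1.0000000000 * 0.3747351962 * 0.8660254038 = 3.083037

Answer: Vega = 3.083037


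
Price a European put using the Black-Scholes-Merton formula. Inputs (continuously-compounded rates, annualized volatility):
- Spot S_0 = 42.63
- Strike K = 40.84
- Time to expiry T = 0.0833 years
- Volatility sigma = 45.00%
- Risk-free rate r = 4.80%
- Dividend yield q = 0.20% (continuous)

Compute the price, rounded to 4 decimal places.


Answer: Price = 1.3215

Derivation:
d1 = (ln(S/K) + (r - q + 0.5*sigma^2) * T) / (sigma * sqrt(T)) = 0.42472348
d2 = d1 - sigma * sqrt(T) = 0.29484565
exp(-rT) = 0.99600958; exp(-qT) = 0.99983341
P = K * exp(-rT) * N(-d2) - S_0 * exp(-qT) * N(-d1)
N(-d1) = 0.33551913; N(-d2) = 0.38405590
P = 40.8400 * 0.99600958 * 0.38405590 - 42.6300 * 0.99983341 * 0.33551913 = 1.3215


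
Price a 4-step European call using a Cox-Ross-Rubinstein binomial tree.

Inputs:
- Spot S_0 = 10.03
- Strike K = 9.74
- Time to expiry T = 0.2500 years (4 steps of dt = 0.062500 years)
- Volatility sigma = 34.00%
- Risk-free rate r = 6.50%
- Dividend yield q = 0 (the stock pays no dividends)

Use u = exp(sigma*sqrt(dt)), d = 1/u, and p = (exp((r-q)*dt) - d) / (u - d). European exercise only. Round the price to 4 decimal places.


Answer: Price = V(0,0) = 0.9145

Derivation:
dt = T/N = 0.062500
u = exp(sigma*sqrt(dt)) = 1.088717; d = 1/u = 0.918512
p = (exp((r-q)*dt) - d) / (u - d) = 0.502680
Discount per step: exp(-r*dt) = 0.995946
Stock lattice S(k, i) with i counting down-moves:
  k=0: S(0,0) = 10.0300
  k=1: S(1,0) = 10.9198; S(1,1) = 9.2127
  k=2: S(2,0) = 11.8886; S(2,1) = 10.0300; S(2,2) = 8.4620
  k=3: S(3,0) = 12.9433; S(3,1) = 10.9198; S(3,2) = 9.2127; S(3,3) = 7.7724
  k=4: S(4,0) = 14.0916; S(4,1) = 11.8886; S(4,2) = 10.0300; S(4,3) = 8.4620; S(4,4) = 7.1391
Terminal payoffs V(N, i) = max(S_T - K, 0):
  V(4,0) = 4.351624; V(4,1) = 2.148608; V(4,2) = 0.290000; V(4,3) = 0.000000; V(4,4) = 0.000000
Backward induction: V(k, i) = exp(-r*dt) * [p * V(k+1, i) + (1-p) * V(k+1, i+1)].
  V(3,0) = exp(-r*dt) * [p*4.351624 + (1-p)*2.148608] = 3.242819
  V(3,1) = exp(-r*dt) * [p*2.148608 + (1-p)*0.290000] = 1.219321
  V(3,2) = exp(-r*dt) * [p*0.290000 + (1-p)*0.000000] = 0.145186
  V(3,3) = exp(-r*dt) * [p*0.000000 + (1-p)*0.000000] = 0.000000
  V(2,0) = exp(-r*dt) * [p*3.242819 + (1-p)*1.219321] = 2.227425
  V(2,1) = exp(-r*dt) * [p*1.219321 + (1-p)*0.145186] = 0.682354
  V(2,2) = exp(-r*dt) * [p*0.145186 + (1-p)*0.000000] = 0.072686
  V(1,0) = exp(-r*dt) * [p*2.227425 + (1-p)*0.682354] = 1.453114
  V(1,1) = exp(-r*dt) * [p*0.682354 + (1-p)*0.072686] = 0.377617
  V(0,0) = exp(-r*dt) * [p*1.453114 + (1-p)*0.377617] = 0.914525


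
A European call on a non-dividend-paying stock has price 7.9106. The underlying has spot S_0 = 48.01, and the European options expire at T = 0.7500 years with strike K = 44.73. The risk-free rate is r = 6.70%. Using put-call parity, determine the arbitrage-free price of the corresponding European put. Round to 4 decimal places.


Answer: Put price = 2.4385

Derivation:
Put-call parity: C - P = S_0 * exp(-qT) - K * exp(-rT).
S_0 * exp(-qT) = 48.0100 * 1.00000000 = 48.01000000
K * exp(-rT) = 44.7300 * 0.95099165 = 42.53785636
P = C - S*exp(-qT) + K*exp(-rT)
P = 7.9106 - 48.01000000 + 42.53785636 = 2.4385


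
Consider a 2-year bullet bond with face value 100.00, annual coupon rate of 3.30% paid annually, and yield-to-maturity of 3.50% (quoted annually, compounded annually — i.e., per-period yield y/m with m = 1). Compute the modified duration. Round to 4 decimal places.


Answer: Modified duration = 1.9014

Derivation:
Coupon per period c = face * coupon_rate / m = 3.300000
Periods per year m = 1; per-period yield y/m = 0.035000
Number of cashflows N = 2
Cashflows (t years, CF_t, discount factor 1/(1+y/m)^(m*t), PV):
  t = 1.0000: CF_t = 3.300000, DF = 0.966184, PV = 3.188406
  t = 2.0000: CF_t = 103.300000, DF = 0.933511, PV = 96.431655
Price P = sum_t PV_t = 99.620061
First compute Macaulay numerator sum_t t * PV_t:
  t * PV_t at t = 1.0000: 3.188406
  t * PV_t at t = 2.0000: 192.863311
Macaulay duration D = 196.051716 / 99.620061 = 1.967994
Modified duration = D / (1 + y/m) = 1.967994 / (1 + 0.035000) = 1.901444


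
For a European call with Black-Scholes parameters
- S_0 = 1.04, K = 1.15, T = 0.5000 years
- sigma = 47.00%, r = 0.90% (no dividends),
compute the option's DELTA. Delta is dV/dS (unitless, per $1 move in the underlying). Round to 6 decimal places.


Answer: Delta = 0.451127

Derivation:
d1 = -0.1228146062; d2 = -0.4551547934
phi(d1) = 0.3959448889; exp(-qT) = 1.0000000000; exp(-rT) = 0.9955101098
N(d1) = 0.4511269539
Delta = exp(-qT) * N(d1) = 1.0000000000 * 0.4511269539 = 0.451127


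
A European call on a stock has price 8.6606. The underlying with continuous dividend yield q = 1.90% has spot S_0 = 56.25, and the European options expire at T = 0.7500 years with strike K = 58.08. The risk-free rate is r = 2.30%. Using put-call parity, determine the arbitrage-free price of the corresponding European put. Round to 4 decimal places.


Put-call parity: C - P = S_0 * exp(-qT) - K * exp(-rT).
S_0 * exp(-qT) = 56.2500 * 0.98585105 = 55.45412160
K * exp(-rT) = 58.0800 * 0.98289793 = 57.08671174
P = C - S*exp(-qT) + K*exp(-rT)
P = 8.6606 - 55.45412160 + 57.08671174 = 10.2932

Answer: Put price = 10.2932


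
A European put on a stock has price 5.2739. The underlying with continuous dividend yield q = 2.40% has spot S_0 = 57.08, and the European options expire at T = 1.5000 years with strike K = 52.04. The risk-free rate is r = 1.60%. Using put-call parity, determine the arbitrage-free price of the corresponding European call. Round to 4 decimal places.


Put-call parity: C - P = S_0 * exp(-qT) - K * exp(-rT).
S_0 * exp(-qT) = 57.0800 * 0.96464029 = 55.06166795
K * exp(-rT) = 52.0400 * 0.97628571 = 50.80590834
C = P + S*exp(-qT) - K*exp(-rT)
C = 5.2739 + 55.06166795 - 50.80590834 = 9.5297

Answer: Call price = 9.5297


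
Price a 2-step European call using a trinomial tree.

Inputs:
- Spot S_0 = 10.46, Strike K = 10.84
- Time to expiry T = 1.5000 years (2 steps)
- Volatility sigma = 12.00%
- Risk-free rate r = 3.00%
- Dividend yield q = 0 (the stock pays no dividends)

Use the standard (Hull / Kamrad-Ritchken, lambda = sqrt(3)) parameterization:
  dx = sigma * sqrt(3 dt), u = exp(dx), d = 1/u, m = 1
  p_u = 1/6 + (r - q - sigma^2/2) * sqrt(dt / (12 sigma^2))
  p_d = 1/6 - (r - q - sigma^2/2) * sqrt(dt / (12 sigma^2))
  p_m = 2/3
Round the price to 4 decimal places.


Answer: Price = V(0,0) = 0.6415

Derivation:
dt = T/N = 0.750000; dx = sigma*sqrt(3*dt) = 0.180000
u = exp(dx) = 1.197217; d = 1/u = 0.835270
p_u = 0.214167, p_m = 0.666667, p_d = 0.119167
Discount per step: exp(-r*dt) = 0.977751
Stock lattice S(k, j) with j the centered position index:
  k=0: S(0,+0) = 10.4600
  k=1: S(1,-1) = 8.7369; S(1,+0) = 10.4600; S(1,+1) = 12.5229
  k=2: S(2,-2) = 7.2977; S(2,-1) = 8.7369; S(2,+0) = 10.4600; S(2,+1) = 12.5229; S(2,+2) = 14.9926
Terminal payoffs V(N, j) = max(S_T - K, 0):
  V(2,-2) = 0.000000; V(2,-1) = 0.000000; V(2,+0) = 0.000000; V(2,+1) = 1.682894; V(2,+2) = 4.152626
Backward induction: V(k, j) = exp(-r*dt) * [p_u * V(k+1, j+1) + p_m * V(k+1, j) + p_d * V(k+1, j-1)]
  V(1,-1) = exp(-r*dt) * [p_u*0.000000 + p_m*0.000000 + p_d*0.000000] = 0.000000
  V(1,+0) = exp(-r*dt) * [p_u*1.682894 + p_m*0.000000 + p_d*0.000000] = 0.352401
  V(1,+1) = exp(-r*dt) * [p_u*4.152626 + p_m*1.682894 + p_d*0.000000] = 1.966535
  V(0,+0) = exp(-r*dt) * [p_u*1.966535 + p_m*0.352401 + p_d*0.000000] = 0.641503


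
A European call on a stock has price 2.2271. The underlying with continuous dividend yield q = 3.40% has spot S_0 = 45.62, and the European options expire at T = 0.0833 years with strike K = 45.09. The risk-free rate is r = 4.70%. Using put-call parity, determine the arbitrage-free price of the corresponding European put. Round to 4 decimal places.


Answer: Put price = 1.6499

Derivation:
Put-call parity: C - P = S_0 * exp(-qT) - K * exp(-rT).
S_0 * exp(-qT) = 45.6200 * 0.99717181 = 45.49097783
K * exp(-rT) = 45.0900 * 0.99609255 = 44.91381326
P = C - S*exp(-qT) + K*exp(-rT)
P = 2.2271 - 45.49097783 + 44.91381326 = 1.6499


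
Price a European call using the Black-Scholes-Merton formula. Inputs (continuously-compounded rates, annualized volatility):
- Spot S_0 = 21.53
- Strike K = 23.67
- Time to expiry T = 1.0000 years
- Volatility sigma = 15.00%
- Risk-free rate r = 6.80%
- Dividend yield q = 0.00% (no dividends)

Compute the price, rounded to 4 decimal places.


Answer: Price = 1.0333

Derivation:
d1 = (ln(S/K) + (r - q + 0.5*sigma^2) * T) / (sigma * sqrt(T)) = -0.10340741
d2 = d1 - sigma * sqrt(T) = -0.25340741
exp(-rT) = 0.93426047; exp(-qT) = 1.00000000
C = S_0 * exp(-qT) * N(d1) - K * exp(-rT) * N(d2)
N(d1) = 0.45881981; N(d2) = 0.39997670
C = 21.5300 * 1.00000000 * 0.45881981 - 23.6700 * 0.93426047 * 0.39997670 = 1.0333


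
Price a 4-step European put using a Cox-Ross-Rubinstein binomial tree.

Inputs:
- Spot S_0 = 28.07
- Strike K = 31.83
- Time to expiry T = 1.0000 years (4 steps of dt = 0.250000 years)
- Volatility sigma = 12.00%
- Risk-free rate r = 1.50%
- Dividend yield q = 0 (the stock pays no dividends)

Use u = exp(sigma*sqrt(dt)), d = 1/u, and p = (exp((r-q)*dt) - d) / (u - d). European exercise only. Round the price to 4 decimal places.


Answer: Price = V(0,0) = 3.5559

Derivation:
dt = T/N = 0.250000
u = exp(sigma*sqrt(dt)) = 1.061837; d = 1/u = 0.941765
p = (exp((r-q)*dt) - d) / (u - d) = 0.516294
Discount per step: exp(-r*dt) = 0.996257
Stock lattice S(k, i) with i counting down-moves:
  k=0: S(0,0) = 28.0700
  k=1: S(1,0) = 29.8058; S(1,1) = 26.4353
  k=2: S(2,0) = 31.6488; S(2,1) = 28.0700; S(2,2) = 24.8959
  k=3: S(3,0) = 33.6059; S(3,1) = 29.8058; S(3,2) = 26.4353; S(3,3) = 23.4460
  k=4: S(4,0) = 35.6840; S(4,1) = 31.6488; S(4,2) = 28.0700; S(4,3) = 24.8959; S(4,4) = 22.0806
Terminal payoffs V(N, i) = max(K - S_T, 0):
  V(4,0) = 0.000000; V(4,1) = 0.181163; V(4,2) = 3.760000; V(4,3) = 6.934143; V(4,4) = 9.749356
Backward induction: V(k, i) = exp(-r*dt) * [p * V(k+1, i) + (1-p) * V(k+1, i+1)].
  V(3,0) = exp(-r*dt) * [p*0.000000 + (1-p)*0.181163] = 0.087302
  V(3,1) = exp(-r*dt) * [p*0.181163 + (1-p)*3.760000] = 1.905109
  V(3,2) = exp(-r*dt) * [p*3.760000 + (1-p)*6.934143] = 5.275531
  V(3,3) = exp(-r*dt) * [p*6.934143 + (1-p)*9.749356] = 8.264826
  V(2,0) = exp(-r*dt) * [p*0.087302 + (1-p)*1.905109] = 0.962967
  V(2,1) = exp(-r*dt) * [p*1.905109 + (1-p)*5.275531] = 3.522168
  V(2,2) = exp(-r*dt) * [p*5.275531 + (1-p)*8.264826] = 6.696311
  V(1,0) = exp(-r*dt) * [p*0.962967 + (1-p)*3.522168] = 2.192629
  V(1,1) = exp(-r*dt) * [p*3.522168 + (1-p)*6.696311] = 5.038589
  V(0,0) = exp(-r*dt) * [p*2.192629 + (1-p)*5.038589] = 3.555876


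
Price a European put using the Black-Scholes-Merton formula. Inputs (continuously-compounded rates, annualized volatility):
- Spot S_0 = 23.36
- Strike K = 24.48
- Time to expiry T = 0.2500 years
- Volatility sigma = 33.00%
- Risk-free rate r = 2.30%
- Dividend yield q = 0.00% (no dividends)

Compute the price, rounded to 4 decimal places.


d1 = (ln(S/K) + (r - q + 0.5*sigma^2) * T) / (sigma * sqrt(T)) = -0.16647757
d2 = d1 - sigma * sqrt(T) = -0.33147757
exp(-rT) = 0.99426650; exp(-qT) = 1.00000000
P = K * exp(-rT) * N(-d2) - S_0 * exp(-qT) * N(-d1)
N(-d1) = 0.56610943; N(-d2) = 0.62985811
P = 24.4800 * 0.99426650 * 0.62985811 - 23.3600 * 1.00000000 * 0.56610943 = 2.1062

Answer: Price = 2.1062


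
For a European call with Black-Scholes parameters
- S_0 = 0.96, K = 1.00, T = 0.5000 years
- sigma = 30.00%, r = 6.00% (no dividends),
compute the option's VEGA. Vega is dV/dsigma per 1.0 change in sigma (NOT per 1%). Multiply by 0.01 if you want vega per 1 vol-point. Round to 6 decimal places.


d1 = 0.0550506458; d2 = -0.1570813886
phi(d1) = 0.3983382262; exp(-qT) = 1.0000000000; exp(-rT) = 0.9704455335
Vega = S * exp(-qT) * phi(d1) * sqrt(T) = 0.9600 * 1.0000000000 * 0.3983382262 * 0.7071067812 = 0.270401

Answer: Vega = 0.270401


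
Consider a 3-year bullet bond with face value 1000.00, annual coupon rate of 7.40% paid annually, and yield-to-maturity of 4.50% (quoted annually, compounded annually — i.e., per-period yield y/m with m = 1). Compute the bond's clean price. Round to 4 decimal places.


Answer: Price = 1079.7200

Derivation:
Coupon per period c = face * coupon_rate / m = 74.000000
Periods per year m = 1; per-period yield y/m = 0.045000
Number of cashflows N = 3
Cashflows (t years, CF_t, discount factor 1/(1+y/m)^(m*t), PV):
  t = 1.0000: CF_t = 74.000000, DF = 0.956938, PV = 70.813397
  t = 2.0000: CF_t = 74.000000, DF = 0.915730, PV = 67.764016
  t = 3.0000: CF_t = 1074.000000, DF = 0.876297, PV = 941.142553
Price P = sum_t PV_t = 1079.719966


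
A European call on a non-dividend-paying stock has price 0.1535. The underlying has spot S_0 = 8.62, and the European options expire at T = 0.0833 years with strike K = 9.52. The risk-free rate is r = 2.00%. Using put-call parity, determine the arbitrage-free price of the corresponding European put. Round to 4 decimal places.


Put-call parity: C - P = S_0 * exp(-qT) - K * exp(-rT).
S_0 * exp(-qT) = 8.6200 * 1.00000000 = 8.62000000
K * exp(-rT) = 9.5200 * 0.99833539 = 9.50415288
P = C - S*exp(-qT) + K*exp(-rT)
P = 0.1535 - 8.62000000 + 9.50415288 = 1.0377

Answer: Put price = 1.0377


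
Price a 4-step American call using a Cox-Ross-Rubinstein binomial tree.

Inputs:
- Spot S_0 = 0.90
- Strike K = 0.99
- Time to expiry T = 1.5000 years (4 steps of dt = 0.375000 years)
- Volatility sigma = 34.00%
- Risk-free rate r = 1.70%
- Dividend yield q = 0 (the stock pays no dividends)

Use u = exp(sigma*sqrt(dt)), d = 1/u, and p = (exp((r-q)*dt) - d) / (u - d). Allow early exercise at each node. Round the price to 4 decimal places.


Answer: Price = V(0,0) = 0.1266

Derivation:
dt = T/N = 0.375000
u = exp(sigma*sqrt(dt)) = 1.231468; d = 1/u = 0.812039
p = (exp((r-q)*dt) - d) / (u - d) = 0.463383
Discount per step: exp(-r*dt) = 0.993645
Stock lattice S(k, i) with i counting down-moves:
  k=0: S(0,0) = 0.9000
  k=1: S(1,0) = 1.1083; S(1,1) = 0.7308
  k=2: S(2,0) = 1.3649; S(2,1) = 0.9000; S(2,2) = 0.5935
  k=3: S(3,0) = 1.6808; S(3,1) = 1.1083; S(3,2) = 0.7308; S(3,3) = 0.4819
  k=4: S(4,0) = 2.0698; S(4,1) = 1.3649; S(4,2) = 0.9000; S(4,3) = 0.5935; S(4,4) = 0.3913
Terminal payoffs V(N, i) = max(S_T - K, 0):
  V(4,0) = 1.079829; V(4,1) = 0.374861; V(4,2) = 0.000000; V(4,3) = 0.000000; V(4,4) = 0.000000
Backward induction: V(k, i) = exp(-r*dt) * [p * V(k+1, i) + (1-p) * V(k+1, i+1)]; then take max(V_cont, immediate exercise) for American.
  V(3,0) = exp(-r*dt) * [p*1.079829 + (1-p)*0.374861] = 0.697074; exercise = 0.690782; V(3,0) = max -> 0.697074
  V(3,1) = exp(-r*dt) * [p*0.374861 + (1-p)*0.000000] = 0.172601; exercise = 0.118321; V(3,1) = max -> 0.172601
  V(3,2) = exp(-r*dt) * [p*0.000000 + (1-p)*0.000000] = 0.000000; exercise = 0.000000; V(3,2) = max -> 0.000000
  V(3,3) = exp(-r*dt) * [p*0.000000 + (1-p)*0.000000] = 0.000000; exercise = 0.000000; V(3,3) = max -> 0.000000
  V(2,0) = exp(-r*dt) * [p*0.697074 + (1-p)*0.172601] = 0.412991; exercise = 0.374861; V(2,0) = max -> 0.412991
  V(2,1) = exp(-r*dt) * [p*0.172601 + (1-p)*0.000000] = 0.079472; exercise = 0.000000; V(2,1) = max -> 0.079472
  V(2,2) = exp(-r*dt) * [p*0.000000 + (1-p)*0.000000] = 0.000000; exercise = 0.000000; V(2,2) = max -> 0.000000
  V(1,0) = exp(-r*dt) * [p*0.412991 + (1-p)*0.079472] = 0.232532; exercise = 0.118321; V(1,0) = max -> 0.232532
  V(1,1) = exp(-r*dt) * [p*0.079472 + (1-p)*0.000000] = 0.036592; exercise = 0.000000; V(1,1) = max -> 0.036592
  V(0,0) = exp(-r*dt) * [p*0.232532 + (1-p)*0.036592] = 0.126578; exercise = 0.000000; V(0,0) = max -> 0.126578


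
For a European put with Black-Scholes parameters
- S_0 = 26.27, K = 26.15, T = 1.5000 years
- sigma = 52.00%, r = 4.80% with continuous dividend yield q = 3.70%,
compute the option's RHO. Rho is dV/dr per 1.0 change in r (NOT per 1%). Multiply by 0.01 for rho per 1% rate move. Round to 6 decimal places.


Answer: Rho = -22.349247

Derivation:
d1 = 0.3515306902; d2 = -0.2853366429
phi(d1) = 0.3750389295; exp(-qT) = 0.9460120237; exp(-rT) = 0.9305308958
N(-d2) = 0.6123068789
Rho = -K*T*exp(-rT)*N(-d2) = -26.1500 * 1.5000 * 0.9305308958 * 0.6123068789 = -22.349247


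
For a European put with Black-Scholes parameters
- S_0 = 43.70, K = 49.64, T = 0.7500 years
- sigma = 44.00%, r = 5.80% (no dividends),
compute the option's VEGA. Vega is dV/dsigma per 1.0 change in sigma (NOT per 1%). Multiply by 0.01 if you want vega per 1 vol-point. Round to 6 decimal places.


Answer: Vega = 15.091400

Derivation:
d1 = -0.0297830289; d2 = -0.4108342066
phi(d1) = 0.3987653830; exp(-qT) = 1.0000000000; exp(-rT) = 0.9574325541
Vega = S * exp(-qT) * phi(d1) * sqrt(T) = 43.7000 * 1.0000000000 * 0.3987653830 * 0.8660254038 = 15.091400


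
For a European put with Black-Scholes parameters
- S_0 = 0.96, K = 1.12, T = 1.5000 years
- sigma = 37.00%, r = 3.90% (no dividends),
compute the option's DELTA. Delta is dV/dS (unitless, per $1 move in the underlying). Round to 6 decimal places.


d1 = 0.0155009011; d2 = -0.4376547013
phi(d1) = 0.3988943548; exp(-qT) = 1.0000000000; exp(-rT) = 0.9431782404
N(-d1) = 0.4938162828
Delta = -exp(-qT) * N(-d1) = -1.0000000000 * 0.4938162828 = -0.493816

Answer: Delta = -0.493816


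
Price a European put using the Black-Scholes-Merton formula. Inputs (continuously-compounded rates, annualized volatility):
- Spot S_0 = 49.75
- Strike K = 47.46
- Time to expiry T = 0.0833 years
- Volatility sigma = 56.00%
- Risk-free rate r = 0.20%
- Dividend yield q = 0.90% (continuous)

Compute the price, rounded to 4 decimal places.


Answer: Price = 2.1274

Derivation:
d1 = (ln(S/K) + (r - q + 0.5*sigma^2) * T) / (sigma * sqrt(T)) = 0.36876275
d2 = d1 - sigma * sqrt(T) = 0.20713701
exp(-rT) = 0.99983341; exp(-qT) = 0.99925058
P = K * exp(-rT) * N(-d2) - S_0 * exp(-qT) * N(-d1)
N(-d1) = 0.35615229; N(-d2) = 0.41795143
P = 47.4600 * 0.99983341 * 0.41795143 - 49.7500 * 0.99925058 * 0.35615229 = 2.1274


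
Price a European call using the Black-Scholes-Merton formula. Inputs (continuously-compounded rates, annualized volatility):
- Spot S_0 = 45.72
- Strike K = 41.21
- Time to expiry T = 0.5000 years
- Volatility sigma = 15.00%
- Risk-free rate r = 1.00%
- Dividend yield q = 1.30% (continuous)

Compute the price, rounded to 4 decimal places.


d1 = (ln(S/K) + (r - q + 0.5*sigma^2) * T) / (sigma * sqrt(T)) = 1.01804420
d2 = d1 - sigma * sqrt(T) = 0.91197818
exp(-rT) = 0.99501248; exp(-qT) = 0.99352108
C = S_0 * exp(-qT) * N(d1) - K * exp(-rT) * N(d2)
N(d1) = 0.84567152; N(d2) = 0.81910990
C = 45.7200 * 0.99352108 * 0.84567152 - 41.2100 * 0.99501248 * 0.81910990 = 4.8264

Answer: Price = 4.8264


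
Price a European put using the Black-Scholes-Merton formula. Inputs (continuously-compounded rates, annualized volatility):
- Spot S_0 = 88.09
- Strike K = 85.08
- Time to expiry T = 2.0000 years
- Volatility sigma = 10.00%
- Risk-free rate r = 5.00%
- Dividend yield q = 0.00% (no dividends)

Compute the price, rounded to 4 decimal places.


Answer: Price = 1.0587

Derivation:
d1 = (ln(S/K) + (r - q + 0.5*sigma^2) * T) / (sigma * sqrt(T)) = 1.02365748
d2 = d1 - sigma * sqrt(T) = 0.88223612
exp(-rT) = 0.90483742; exp(-qT) = 1.00000000
P = K * exp(-rT) * N(-d2) - S_0 * exp(-qT) * N(-d1)
N(-d1) = 0.15299854; N(-d2) = 0.18882457
P = 85.0800 * 0.90483742 * 0.18882457 - 88.0900 * 1.00000000 * 0.15299854 = 1.0587


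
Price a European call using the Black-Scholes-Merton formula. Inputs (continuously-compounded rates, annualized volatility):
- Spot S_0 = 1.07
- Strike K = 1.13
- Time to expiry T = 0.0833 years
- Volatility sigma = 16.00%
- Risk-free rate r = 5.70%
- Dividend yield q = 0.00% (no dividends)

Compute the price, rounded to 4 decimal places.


Answer: Price = 0.0036

Derivation:
d1 = (ln(S/K) + (r - q + 0.5*sigma^2) * T) / (sigma * sqrt(T)) = -1.05556364
d2 = d1 - sigma * sqrt(T) = -1.10174242
exp(-rT) = 0.99526315; exp(-qT) = 1.00000000
C = S_0 * exp(-qT) * N(d1) - K * exp(-rT) * N(d2)
N(d1) = 0.14558381; N(d2) = 0.13528683
C = 1.0700 * 1.00000000 * 0.14558381 - 1.1300 * 0.99526315 * 0.13528683 = 0.0036


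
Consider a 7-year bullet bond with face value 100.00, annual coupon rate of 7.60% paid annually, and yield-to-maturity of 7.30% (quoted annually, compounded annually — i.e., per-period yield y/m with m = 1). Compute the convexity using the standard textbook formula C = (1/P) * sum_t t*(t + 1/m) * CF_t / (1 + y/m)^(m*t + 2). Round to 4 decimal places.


Answer: Convexity = 36.6859

Derivation:
Coupon per period c = face * coupon_rate / m = 7.600000
Periods per year m = 1; per-period yield y/m = 0.073000
Number of cashflows N = 7
Cashflows (t years, CF_t, discount factor 1/(1+y/m)^(m*t), PV):
  t = 1.0000: CF_t = 7.600000, DF = 0.931966, PV = 7.082945
  t = 2.0000: CF_t = 7.600000, DF = 0.868561, PV = 6.601067
  t = 3.0000: CF_t = 7.600000, DF = 0.809470, PV = 6.151973
  t = 4.0000: CF_t = 7.600000, DF = 0.754399, PV = 5.733433
  t = 5.0000: CF_t = 7.600000, DF = 0.703075, PV = 5.343367
  t = 6.0000: CF_t = 7.600000, DF = 0.655242, PV = 4.979839
  t = 7.0000: CF_t = 107.600000, DF = 0.610663, PV = 65.707390
Price P = sum_t PV_t = 101.600013
Convexity numerator sum_t t*(t + 1/m) * CF_t / (1+y/m)^(m*t + 2):
  t = 1.0000: term = 12.303946
  t = 2.0000: term = 34.400595
  t = 3.0000: term = 64.120401
  t = 4.0000: term = 99.596770
  t = 5.0000: term = 139.231273
  t = 6.0000: term = 181.662425
  t = 7.0000: term = 3195.970785
Convexity = (1/P) * sum = 3727.286195 / 101.600013 = 36.685883


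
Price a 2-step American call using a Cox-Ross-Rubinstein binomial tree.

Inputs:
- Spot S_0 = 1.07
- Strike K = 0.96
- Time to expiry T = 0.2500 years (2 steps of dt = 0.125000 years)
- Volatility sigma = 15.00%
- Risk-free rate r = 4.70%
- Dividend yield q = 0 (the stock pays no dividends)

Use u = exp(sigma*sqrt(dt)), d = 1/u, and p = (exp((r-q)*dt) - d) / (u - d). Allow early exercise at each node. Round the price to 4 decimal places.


dt = T/N = 0.125000
u = exp(sigma*sqrt(dt)) = 1.054464; d = 1/u = 0.948349
p = (exp((r-q)*dt) - d) / (u - d) = 0.542272
Discount per step: exp(-r*dt) = 0.994142
Stock lattice S(k, i) with i counting down-moves:
  k=0: S(0,0) = 1.0700
  k=1: S(1,0) = 1.1283; S(1,1) = 1.0147
  k=2: S(2,0) = 1.1897; S(2,1) = 1.0700; S(2,2) = 0.9623
Terminal payoffs V(N, i) = max(S_T - K, 0):
  V(2,0) = 0.229728; V(2,1) = 0.110000; V(2,2) = 0.002321
Backward induction: V(k, i) = exp(-r*dt) * [p * V(k+1, i) + (1-p) * V(k+1, i+1)]; then take max(V_cont, immediate exercise) for American.
  V(1,0) = exp(-r*dt) * [p*0.229728 + (1-p)*0.110000] = 0.173900; exercise = 0.168277; V(1,0) = max -> 0.173900
  V(1,1) = exp(-r*dt) * [p*0.110000 + (1-p)*0.002321] = 0.060357; exercise = 0.054733; V(1,1) = max -> 0.060357
  V(0,0) = exp(-r*dt) * [p*0.173900 + (1-p)*0.060357] = 0.121214; exercise = 0.110000; V(0,0) = max -> 0.121214

Answer: Price = V(0,0) = 0.1212


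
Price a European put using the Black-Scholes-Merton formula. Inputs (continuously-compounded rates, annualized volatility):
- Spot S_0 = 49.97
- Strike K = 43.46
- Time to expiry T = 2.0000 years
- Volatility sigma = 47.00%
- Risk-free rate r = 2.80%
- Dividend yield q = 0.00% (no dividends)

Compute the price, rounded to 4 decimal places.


d1 = (ln(S/K) + (r - q + 0.5*sigma^2) * T) / (sigma * sqrt(T)) = 0.62658966
d2 = d1 - sigma * sqrt(T) = -0.03809071
exp(-rT) = 0.94553914; exp(-qT) = 1.00000000
P = K * exp(-rT) * N(-d2) - S_0 * exp(-qT) * N(-d1)
N(-d1) = 0.26546412; N(-d2) = 0.51519232
P = 43.4600 * 0.94553914 * 0.51519232 - 49.9700 * 1.00000000 * 0.26546412 = 7.9056

Answer: Price = 7.9056


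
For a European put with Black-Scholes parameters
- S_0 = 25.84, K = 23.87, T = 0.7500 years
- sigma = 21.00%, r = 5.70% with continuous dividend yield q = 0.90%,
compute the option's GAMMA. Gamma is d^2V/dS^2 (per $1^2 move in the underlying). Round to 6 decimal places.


d1 = 0.7249250590; d2 = 0.5430597242
phi(d1) = 0.3067578196; exp(-qT) = 0.9932727301; exp(-rT) = 0.9581508979
Gamma = exp(-qT) * phi(d1) / (S * sigma * sqrt(T)) = 0.9932727301 * 0.3067578196 / (25.8400 * 0.2100 * 0.8660254038) = 0.064837

Answer: Gamma = 0.064837


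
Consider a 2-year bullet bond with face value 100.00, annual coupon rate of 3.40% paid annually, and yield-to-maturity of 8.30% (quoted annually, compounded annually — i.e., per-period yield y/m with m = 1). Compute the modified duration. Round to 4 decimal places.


Coupon per period c = face * coupon_rate / m = 3.400000
Periods per year m = 1; per-period yield y/m = 0.083000
Number of cashflows N = 2
Cashflows (t years, CF_t, discount factor 1/(1+y/m)^(m*t), PV):
  t = 1.0000: CF_t = 3.400000, DF = 0.923361, PV = 3.139428
  t = 2.0000: CF_t = 103.400000, DF = 0.852596, PV = 88.158385
Price P = sum_t PV_t = 91.297812
First compute Macaulay numerator sum_t t * PV_t:
  t * PV_t at t = 1.0000: 3.139428
  t * PV_t at t = 2.0000: 176.316770
Macaulay duration D = 179.456197 / 91.297812 = 1.965613
Modified duration = D / (1 + y/m) = 1.965613 / (1 + 0.083000) = 1.814971

Answer: Modified duration = 1.8150


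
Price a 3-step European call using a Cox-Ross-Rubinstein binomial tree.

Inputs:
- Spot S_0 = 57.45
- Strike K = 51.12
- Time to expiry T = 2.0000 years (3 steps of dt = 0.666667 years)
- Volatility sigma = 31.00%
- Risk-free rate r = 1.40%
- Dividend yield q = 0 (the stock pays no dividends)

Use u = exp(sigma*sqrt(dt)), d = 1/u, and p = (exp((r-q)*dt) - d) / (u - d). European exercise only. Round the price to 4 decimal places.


Answer: Price = V(0,0) = 14.1161

Derivation:
dt = T/N = 0.666667
u = exp(sigma*sqrt(dt)) = 1.288030; d = 1/u = 0.776379
p = (exp((r-q)*dt) - d) / (u - d) = 0.455384
Discount per step: exp(-r*dt) = 0.990710
Stock lattice S(k, i) with i counting down-moves:
  k=0: S(0,0) = 57.4500
  k=1: S(1,0) = 73.9973; S(1,1) = 44.6030
  k=2: S(2,0) = 95.3108; S(2,1) = 57.4500; S(2,2) = 34.6288
  k=3: S(3,0) = 122.7631; S(3,1) = 73.9973; S(3,2) = 44.6030; S(3,3) = 26.8851
Terminal payoffs V(N, i) = max(S_T - K, 0):
  V(3,0) = 71.643142; V(3,1) = 22.877325; V(3,2) = 0.000000; V(3,3) = 0.000000
Backward induction: V(k, i) = exp(-r*dt) * [p * V(k+1, i) + (1-p) * V(k+1, i+1)].
  V(2,0) = exp(-r*dt) * [p*71.643142 + (1-p)*22.877325] = 44.665677
  V(2,1) = exp(-r*dt) * [p*22.877325 + (1-p)*0.000000] = 10.321191
  V(2,2) = exp(-r*dt) * [p*0.000000 + (1-p)*0.000000] = 0.000000
  V(1,0) = exp(-r*dt) * [p*44.665677 + (1-p)*10.321191] = 25.719951
  V(1,1) = exp(-r*dt) * [p*10.321191 + (1-p)*0.000000] = 4.656444
  V(0,0) = exp(-r*dt) * [p*25.719951 + (1-p)*4.656444] = 14.116065
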